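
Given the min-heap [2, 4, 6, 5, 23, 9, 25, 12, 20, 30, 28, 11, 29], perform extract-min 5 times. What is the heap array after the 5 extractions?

extract-min #1 returns 2:
  remove root 2; move last element 29 to root → [29, 4, 6, 5, 23, 9, 25, 12, 20, 30, 28, 11]
  29 vs smaller child 4 at index 1, swap → [4, 29, 6, 5, 23, 9, 25, 12, 20, 30, 28, 11]
  29 vs smaller child 5 at index 3, swap → [4, 5, 6, 29, 23, 9, 25, 12, 20, 30, 28, 11]
  29 vs smaller child 12 at index 7, swap → [4, 5, 6, 12, 23, 9, 25, 29, 20, 30, 28, 11]
extract-min #2 returns 4:
  remove root 4; move last element 11 to root → [11, 5, 6, 12, 23, 9, 25, 29, 20, 30, 28]
  11 vs smaller child 5 at index 1, swap → [5, 11, 6, 12, 23, 9, 25, 29, 20, 30, 28]
extract-min #3 returns 5:
  remove root 5; move last element 28 to root → [28, 11, 6, 12, 23, 9, 25, 29, 20, 30]
  28 vs smaller child 6 at index 2, swap → [6, 11, 28, 12, 23, 9, 25, 29, 20, 30]
  28 vs smaller child 9 at index 5, swap → [6, 11, 9, 12, 23, 28, 25, 29, 20, 30]
extract-min #4 returns 6:
  remove root 6; move last element 30 to root → [30, 11, 9, 12, 23, 28, 25, 29, 20]
  30 vs smaller child 9 at index 2, swap → [9, 11, 30, 12, 23, 28, 25, 29, 20]
  30 vs smaller child 25 at index 6, swap → [9, 11, 25, 12, 23, 28, 30, 29, 20]
extract-min #5 returns 9:
  remove root 9; move last element 20 to root → [20, 11, 25, 12, 23, 28, 30, 29]
  20 vs smaller child 11 at index 1, swap → [11, 20, 25, 12, 23, 28, 30, 29]
  20 vs smaller child 12 at index 3, swap → [11, 12, 25, 20, 23, 28, 30, 29]

[11, 12, 25, 20, 23, 28, 30, 29]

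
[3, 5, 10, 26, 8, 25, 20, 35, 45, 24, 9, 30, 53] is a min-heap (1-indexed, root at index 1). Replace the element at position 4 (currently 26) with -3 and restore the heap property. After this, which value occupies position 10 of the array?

24

set index 4 from 26 to -3 → [3, 5, 10, -3, 8, 25, 20, 35, 45, 24, 9, 30, 53]
-3 < parent 5 at index 2, swap → [3, -3, 10, 5, 8, 25, 20, 35, 45, 24, 9, 30, 53]
-3 < parent 3 at index 1, swap → [-3, 3, 10, 5, 8, 25, 20, 35, 45, 24, 9, 30, 53]
resulting array: [-3, 3, 10, 5, 8, 25, 20, 35, 45, 24, 9, 30, 53]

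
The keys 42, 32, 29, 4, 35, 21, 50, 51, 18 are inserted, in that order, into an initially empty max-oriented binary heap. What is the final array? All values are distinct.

Insert 42:
  append 42 at index 0 → [42] (no swap needed)
Insert 32:
  append 32 at index 1 → [42, 32] (no swap needed)
Insert 29:
  append 29 at index 2 → [42, 32, 29] (no swap needed)
Insert 4:
  append 4 at index 3 → [42, 32, 29, 4] (no swap needed)
Insert 35:
  append 35 at index 4 → [42, 32, 29, 4, 35]
  35 > parent 32 at index 1, swap → [42, 35, 29, 4, 32]
Insert 21:
  append 21 at index 5 → [42, 35, 29, 4, 32, 21] (no swap needed)
Insert 50:
  append 50 at index 6 → [42, 35, 29, 4, 32, 21, 50]
  50 > parent 29 at index 2, swap → [42, 35, 50, 4, 32, 21, 29]
  50 > parent 42 at index 0, swap → [50, 35, 42, 4, 32, 21, 29]
Insert 51:
  append 51 at index 7 → [50, 35, 42, 4, 32, 21, 29, 51]
  51 > parent 4 at index 3, swap → [50, 35, 42, 51, 32, 21, 29, 4]
  51 > parent 35 at index 1, swap → [50, 51, 42, 35, 32, 21, 29, 4]
  51 > parent 50 at index 0, swap → [51, 50, 42, 35, 32, 21, 29, 4]
Insert 18:
  append 18 at index 8 → [51, 50, 42, 35, 32, 21, 29, 4, 18] (no swap needed)

[51, 50, 42, 35, 32, 21, 29, 4, 18]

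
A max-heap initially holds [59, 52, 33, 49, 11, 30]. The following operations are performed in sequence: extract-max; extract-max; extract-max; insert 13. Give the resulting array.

[33, 30, 11, 13]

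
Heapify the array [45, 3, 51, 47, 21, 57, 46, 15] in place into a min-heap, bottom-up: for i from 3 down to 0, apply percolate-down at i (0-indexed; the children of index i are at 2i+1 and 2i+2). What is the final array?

sift down from index 3:
  47 vs only child 15 at index 7, swap → [45, 3, 51, 15, 21, 57, 46, 47]
sift down from index 2:
  51 vs smaller child 46 at index 6, swap → [45, 3, 46, 15, 21, 57, 51, 47]
sift down from index 1: already satisfies heap property
sift down from index 0:
  45 vs smaller child 3 at index 1, swap → [3, 45, 46, 15, 21, 57, 51, 47]
  45 vs smaller child 15 at index 3, swap → [3, 15, 46, 45, 21, 57, 51, 47]

[3, 15, 46, 45, 21, 57, 51, 47]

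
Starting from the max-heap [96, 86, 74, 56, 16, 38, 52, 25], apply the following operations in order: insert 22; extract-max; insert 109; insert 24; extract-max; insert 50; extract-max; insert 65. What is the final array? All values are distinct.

[74, 65, 52, 25, 56, 38, 24, 22, 16, 50]

insert 22:
  append 22 at index 8 → [96, 86, 74, 56, 16, 38, 52, 25, 22] (no swap needed)
extract-max → returns 96:
  remove root 96; move last element 22 to root → [22, 86, 74, 56, 16, 38, 52, 25]
  22 vs larger child 86 at index 1, swap → [86, 22, 74, 56, 16, 38, 52, 25]
  22 vs larger child 56 at index 3, swap → [86, 56, 74, 22, 16, 38, 52, 25]
  22 vs only child 25 at index 7, swap → [86, 56, 74, 25, 16, 38, 52, 22]
insert 109:
  append 109 at index 8 → [86, 56, 74, 25, 16, 38, 52, 22, 109]
  109 > parent 25 at index 3, swap → [86, 56, 74, 109, 16, 38, 52, 22, 25]
  109 > parent 56 at index 1, swap → [86, 109, 74, 56, 16, 38, 52, 22, 25]
  109 > parent 86 at index 0, swap → [109, 86, 74, 56, 16, 38, 52, 22, 25]
insert 24:
  append 24 at index 9 → [109, 86, 74, 56, 16, 38, 52, 22, 25, 24]
  24 > parent 16 at index 4, swap → [109, 86, 74, 56, 24, 38, 52, 22, 25, 16]
extract-max → returns 109:
  remove root 109; move last element 16 to root → [16, 86, 74, 56, 24, 38, 52, 22, 25]
  16 vs larger child 86 at index 1, swap → [86, 16, 74, 56, 24, 38, 52, 22, 25]
  16 vs larger child 56 at index 3, swap → [86, 56, 74, 16, 24, 38, 52, 22, 25]
  16 vs larger child 25 at index 8, swap → [86, 56, 74, 25, 24, 38, 52, 22, 16]
insert 50:
  append 50 at index 9 → [86, 56, 74, 25, 24, 38, 52, 22, 16, 50]
  50 > parent 24 at index 4, swap → [86, 56, 74, 25, 50, 38, 52, 22, 16, 24]
extract-max → returns 86:
  remove root 86; move last element 24 to root → [24, 56, 74, 25, 50, 38, 52, 22, 16]
  24 vs larger child 74 at index 2, swap → [74, 56, 24, 25, 50, 38, 52, 22, 16]
  24 vs larger child 52 at index 6, swap → [74, 56, 52, 25, 50, 38, 24, 22, 16]
insert 65:
  append 65 at index 9 → [74, 56, 52, 25, 50, 38, 24, 22, 16, 65]
  65 > parent 50 at index 4, swap → [74, 56, 52, 25, 65, 38, 24, 22, 16, 50]
  65 > parent 56 at index 1, swap → [74, 65, 52, 25, 56, 38, 24, 22, 16, 50]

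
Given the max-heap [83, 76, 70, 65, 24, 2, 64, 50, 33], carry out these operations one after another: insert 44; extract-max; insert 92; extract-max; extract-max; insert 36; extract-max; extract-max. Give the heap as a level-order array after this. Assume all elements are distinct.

[64, 50, 33, 36, 44, 2, 24]

insert 44:
  append 44 at index 9 → [83, 76, 70, 65, 24, 2, 64, 50, 33, 44]
  44 > parent 24 at index 4, swap → [83, 76, 70, 65, 44, 2, 64, 50, 33, 24]
extract-max → returns 83:
  remove root 83; move last element 24 to root → [24, 76, 70, 65, 44, 2, 64, 50, 33]
  24 vs larger child 76 at index 1, swap → [76, 24, 70, 65, 44, 2, 64, 50, 33]
  24 vs larger child 65 at index 3, swap → [76, 65, 70, 24, 44, 2, 64, 50, 33]
  24 vs larger child 50 at index 7, swap → [76, 65, 70, 50, 44, 2, 64, 24, 33]
insert 92:
  append 92 at index 9 → [76, 65, 70, 50, 44, 2, 64, 24, 33, 92]
  92 > parent 44 at index 4, swap → [76, 65, 70, 50, 92, 2, 64, 24, 33, 44]
  92 > parent 65 at index 1, swap → [76, 92, 70, 50, 65, 2, 64, 24, 33, 44]
  92 > parent 76 at index 0, swap → [92, 76, 70, 50, 65, 2, 64, 24, 33, 44]
extract-max → returns 92:
  remove root 92; move last element 44 to root → [44, 76, 70, 50, 65, 2, 64, 24, 33]
  44 vs larger child 76 at index 1, swap → [76, 44, 70, 50, 65, 2, 64, 24, 33]
  44 vs larger child 65 at index 4, swap → [76, 65, 70, 50, 44, 2, 64, 24, 33]
extract-max → returns 76:
  remove root 76; move last element 33 to root → [33, 65, 70, 50, 44, 2, 64, 24]
  33 vs larger child 70 at index 2, swap → [70, 65, 33, 50, 44, 2, 64, 24]
  33 vs larger child 64 at index 6, swap → [70, 65, 64, 50, 44, 2, 33, 24]
insert 36:
  append 36 at index 8 → [70, 65, 64, 50, 44, 2, 33, 24, 36] (no swap needed)
extract-max → returns 70:
  remove root 70; move last element 36 to root → [36, 65, 64, 50, 44, 2, 33, 24]
  36 vs larger child 65 at index 1, swap → [65, 36, 64, 50, 44, 2, 33, 24]
  36 vs larger child 50 at index 3, swap → [65, 50, 64, 36, 44, 2, 33, 24]
extract-max → returns 65:
  remove root 65; move last element 24 to root → [24, 50, 64, 36, 44, 2, 33]
  24 vs larger child 64 at index 2, swap → [64, 50, 24, 36, 44, 2, 33]
  24 vs larger child 33 at index 6, swap → [64, 50, 33, 36, 44, 2, 24]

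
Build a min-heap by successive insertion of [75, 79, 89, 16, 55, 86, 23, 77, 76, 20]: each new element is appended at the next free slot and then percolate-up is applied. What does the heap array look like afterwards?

[16, 20, 23, 76, 55, 89, 86, 79, 77, 75]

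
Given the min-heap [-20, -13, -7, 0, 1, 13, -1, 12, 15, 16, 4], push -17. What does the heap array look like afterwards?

append -17 at index 11 → [-20, -13, -7, 0, 1, 13, -1, 12, 15, 16, 4, -17]
-17 < parent 13 at index 5, swap → [-20, -13, -7, 0, 1, -17, -1, 12, 15, 16, 4, 13]
-17 < parent -7 at index 2, swap → [-20, -13, -17, 0, 1, -7, -1, 12, 15, 16, 4, 13]

[-20, -13, -17, 0, 1, -7, -1, 12, 15, 16, 4, 13]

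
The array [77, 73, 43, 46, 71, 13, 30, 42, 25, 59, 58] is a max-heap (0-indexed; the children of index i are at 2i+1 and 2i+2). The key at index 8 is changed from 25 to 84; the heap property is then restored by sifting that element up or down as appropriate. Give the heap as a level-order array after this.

[84, 77, 43, 73, 71, 13, 30, 42, 46, 59, 58]

set index 8 from 25 to 84 → [77, 73, 43, 46, 71, 13, 30, 42, 84, 59, 58]
84 > parent 46 at index 3, swap → [77, 73, 43, 84, 71, 13, 30, 42, 46, 59, 58]
84 > parent 73 at index 1, swap → [77, 84, 43, 73, 71, 13, 30, 42, 46, 59, 58]
84 > parent 77 at index 0, swap → [84, 77, 43, 73, 71, 13, 30, 42, 46, 59, 58]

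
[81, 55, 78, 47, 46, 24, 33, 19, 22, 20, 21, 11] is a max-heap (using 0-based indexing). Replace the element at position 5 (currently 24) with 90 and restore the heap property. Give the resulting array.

[90, 55, 81, 47, 46, 78, 33, 19, 22, 20, 21, 11]

set index 5 from 24 to 90 → [81, 55, 78, 47, 46, 90, 33, 19, 22, 20, 21, 11]
90 > parent 78 at index 2, swap → [81, 55, 90, 47, 46, 78, 33, 19, 22, 20, 21, 11]
90 > parent 81 at index 0, swap → [90, 55, 81, 47, 46, 78, 33, 19, 22, 20, 21, 11]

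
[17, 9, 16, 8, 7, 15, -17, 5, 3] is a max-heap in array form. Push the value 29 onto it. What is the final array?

[29, 17, 16, 8, 9, 15, -17, 5, 3, 7]

append 29 at index 9 → [17, 9, 16, 8, 7, 15, -17, 5, 3, 29]
29 > parent 7 at index 4, swap → [17, 9, 16, 8, 29, 15, -17, 5, 3, 7]
29 > parent 9 at index 1, swap → [17, 29, 16, 8, 9, 15, -17, 5, 3, 7]
29 > parent 17 at index 0, swap → [29, 17, 16, 8, 9, 15, -17, 5, 3, 7]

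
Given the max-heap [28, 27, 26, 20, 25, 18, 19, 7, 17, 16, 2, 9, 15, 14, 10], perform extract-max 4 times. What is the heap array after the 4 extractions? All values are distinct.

[20, 17, 19, 15, 16, 18, 14, 7, 9, 10, 2]

extract-max #1 returns 28:
  remove root 28; move last element 10 to root → [10, 27, 26, 20, 25, 18, 19, 7, 17, 16, 2, 9, 15, 14]
  10 vs larger child 27 at index 1, swap → [27, 10, 26, 20, 25, 18, 19, 7, 17, 16, 2, 9, 15, 14]
  10 vs larger child 25 at index 4, swap → [27, 25, 26, 20, 10, 18, 19, 7, 17, 16, 2, 9, 15, 14]
  10 vs larger child 16 at index 9, swap → [27, 25, 26, 20, 16, 18, 19, 7, 17, 10, 2, 9, 15, 14]
extract-max #2 returns 27:
  remove root 27; move last element 14 to root → [14, 25, 26, 20, 16, 18, 19, 7, 17, 10, 2, 9, 15]
  14 vs larger child 26 at index 2, swap → [26, 25, 14, 20, 16, 18, 19, 7, 17, 10, 2, 9, 15]
  14 vs larger child 19 at index 6, swap → [26, 25, 19, 20, 16, 18, 14, 7, 17, 10, 2, 9, 15]
extract-max #3 returns 26:
  remove root 26; move last element 15 to root → [15, 25, 19, 20, 16, 18, 14, 7, 17, 10, 2, 9]
  15 vs larger child 25 at index 1, swap → [25, 15, 19, 20, 16, 18, 14, 7, 17, 10, 2, 9]
  15 vs larger child 20 at index 3, swap → [25, 20, 19, 15, 16, 18, 14, 7, 17, 10, 2, 9]
  15 vs larger child 17 at index 8, swap → [25, 20, 19, 17, 16, 18, 14, 7, 15, 10, 2, 9]
extract-max #4 returns 25:
  remove root 25; move last element 9 to root → [9, 20, 19, 17, 16, 18, 14, 7, 15, 10, 2]
  9 vs larger child 20 at index 1, swap → [20, 9, 19, 17, 16, 18, 14, 7, 15, 10, 2]
  9 vs larger child 17 at index 3, swap → [20, 17, 19, 9, 16, 18, 14, 7, 15, 10, 2]
  9 vs larger child 15 at index 8, swap → [20, 17, 19, 15, 16, 18, 14, 7, 9, 10, 2]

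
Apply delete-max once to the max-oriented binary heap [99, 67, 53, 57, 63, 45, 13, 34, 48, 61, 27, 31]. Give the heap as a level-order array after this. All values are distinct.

remove root 99; move last element 31 to root → [31, 67, 53, 57, 63, 45, 13, 34, 48, 61, 27]
31 vs larger child 67 at index 1, swap → [67, 31, 53, 57, 63, 45, 13, 34, 48, 61, 27]
31 vs larger child 63 at index 4, swap → [67, 63, 53, 57, 31, 45, 13, 34, 48, 61, 27]
31 vs larger child 61 at index 9, swap → [67, 63, 53, 57, 61, 45, 13, 34, 48, 31, 27]

[67, 63, 53, 57, 61, 45, 13, 34, 48, 31, 27]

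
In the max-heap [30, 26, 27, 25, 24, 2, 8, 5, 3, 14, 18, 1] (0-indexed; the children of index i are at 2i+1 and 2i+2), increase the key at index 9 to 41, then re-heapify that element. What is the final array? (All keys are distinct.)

[41, 30, 27, 25, 26, 2, 8, 5, 3, 24, 18, 1]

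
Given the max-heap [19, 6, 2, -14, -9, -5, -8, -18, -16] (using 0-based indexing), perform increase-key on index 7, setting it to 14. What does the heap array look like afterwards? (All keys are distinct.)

[19, 14, 2, 6, -9, -5, -8, -14, -16]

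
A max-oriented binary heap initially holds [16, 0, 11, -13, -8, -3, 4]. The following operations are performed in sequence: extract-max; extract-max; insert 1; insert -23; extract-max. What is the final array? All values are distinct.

extract-max → returns 16:
  remove root 16; move last element 4 to root → [4, 0, 11, -13, -8, -3]
  4 vs larger child 11 at index 2, swap → [11, 0, 4, -13, -8, -3]
extract-max → returns 11:
  remove root 11; move last element -3 to root → [-3, 0, 4, -13, -8]
  -3 vs larger child 4 at index 2, swap → [4, 0, -3, -13, -8]
insert 1:
  append 1 at index 5 → [4, 0, -3, -13, -8, 1]
  1 > parent -3 at index 2, swap → [4, 0, 1, -13, -8, -3]
insert -23:
  append -23 at index 6 → [4, 0, 1, -13, -8, -3, -23] (no swap needed)
extract-max → returns 4:
  remove root 4; move last element -23 to root → [-23, 0, 1, -13, -8, -3]
  -23 vs larger child 1 at index 2, swap → [1, 0, -23, -13, -8, -3]
  -23 vs only child -3 at index 5, swap → [1, 0, -3, -13, -8, -23]

[1, 0, -3, -13, -8, -23]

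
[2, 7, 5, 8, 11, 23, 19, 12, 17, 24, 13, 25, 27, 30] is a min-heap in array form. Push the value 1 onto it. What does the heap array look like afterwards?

[1, 7, 2, 8, 11, 23, 5, 12, 17, 24, 13, 25, 27, 30, 19]

append 1 at index 14 → [2, 7, 5, 8, 11, 23, 19, 12, 17, 24, 13, 25, 27, 30, 1]
1 < parent 19 at index 6, swap → [2, 7, 5, 8, 11, 23, 1, 12, 17, 24, 13, 25, 27, 30, 19]
1 < parent 5 at index 2, swap → [2, 7, 1, 8, 11, 23, 5, 12, 17, 24, 13, 25, 27, 30, 19]
1 < parent 2 at index 0, swap → [1, 7, 2, 8, 11, 23, 5, 12, 17, 24, 13, 25, 27, 30, 19]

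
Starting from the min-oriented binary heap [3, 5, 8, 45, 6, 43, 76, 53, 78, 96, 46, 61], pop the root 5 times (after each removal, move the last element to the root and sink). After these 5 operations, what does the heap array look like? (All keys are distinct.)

extract-min #1 returns 3:
  remove root 3; move last element 61 to root → [61, 5, 8, 45, 6, 43, 76, 53, 78, 96, 46]
  61 vs smaller child 5 at index 1, swap → [5, 61, 8, 45, 6, 43, 76, 53, 78, 96, 46]
  61 vs smaller child 6 at index 4, swap → [5, 6, 8, 45, 61, 43, 76, 53, 78, 96, 46]
  61 vs smaller child 46 at index 10, swap → [5, 6, 8, 45, 46, 43, 76, 53, 78, 96, 61]
extract-min #2 returns 5:
  remove root 5; move last element 61 to root → [61, 6, 8, 45, 46, 43, 76, 53, 78, 96]
  61 vs smaller child 6 at index 1, swap → [6, 61, 8, 45, 46, 43, 76, 53, 78, 96]
  61 vs smaller child 45 at index 3, swap → [6, 45, 8, 61, 46, 43, 76, 53, 78, 96]
  61 vs smaller child 53 at index 7, swap → [6, 45, 8, 53, 46, 43, 76, 61, 78, 96]
extract-min #3 returns 6:
  remove root 6; move last element 96 to root → [96, 45, 8, 53, 46, 43, 76, 61, 78]
  96 vs smaller child 8 at index 2, swap → [8, 45, 96, 53, 46, 43, 76, 61, 78]
  96 vs smaller child 43 at index 5, swap → [8, 45, 43, 53, 46, 96, 76, 61, 78]
extract-min #4 returns 8:
  remove root 8; move last element 78 to root → [78, 45, 43, 53, 46, 96, 76, 61]
  78 vs smaller child 43 at index 2, swap → [43, 45, 78, 53, 46, 96, 76, 61]
  78 vs smaller child 76 at index 6, swap → [43, 45, 76, 53, 46, 96, 78, 61]
extract-min #5 returns 43:
  remove root 43; move last element 61 to root → [61, 45, 76, 53, 46, 96, 78]
  61 vs smaller child 45 at index 1, swap → [45, 61, 76, 53, 46, 96, 78]
  61 vs smaller child 46 at index 4, swap → [45, 46, 76, 53, 61, 96, 78]

[45, 46, 76, 53, 61, 96, 78]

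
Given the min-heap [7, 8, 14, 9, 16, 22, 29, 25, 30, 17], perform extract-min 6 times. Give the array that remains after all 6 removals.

extract-min #1 returns 7:
  remove root 7; move last element 17 to root → [17, 8, 14, 9, 16, 22, 29, 25, 30]
  17 vs smaller child 8 at index 1, swap → [8, 17, 14, 9, 16, 22, 29, 25, 30]
  17 vs smaller child 9 at index 3, swap → [8, 9, 14, 17, 16, 22, 29, 25, 30]
extract-min #2 returns 8:
  remove root 8; move last element 30 to root → [30, 9, 14, 17, 16, 22, 29, 25]
  30 vs smaller child 9 at index 1, swap → [9, 30, 14, 17, 16, 22, 29, 25]
  30 vs smaller child 16 at index 4, swap → [9, 16, 14, 17, 30, 22, 29, 25]
extract-min #3 returns 9:
  remove root 9; move last element 25 to root → [25, 16, 14, 17, 30, 22, 29]
  25 vs smaller child 14 at index 2, swap → [14, 16, 25, 17, 30, 22, 29]
  25 vs smaller child 22 at index 5, swap → [14, 16, 22, 17, 30, 25, 29]
extract-min #4 returns 14:
  remove root 14; move last element 29 to root → [29, 16, 22, 17, 30, 25]
  29 vs smaller child 16 at index 1, swap → [16, 29, 22, 17, 30, 25]
  29 vs smaller child 17 at index 3, swap → [16, 17, 22, 29, 30, 25]
extract-min #5 returns 16:
  remove root 16; move last element 25 to root → [25, 17, 22, 29, 30]
  25 vs smaller child 17 at index 1, swap → [17, 25, 22, 29, 30]
extract-min #6 returns 17:
  remove root 17; move last element 30 to root → [30, 25, 22, 29]
  30 vs smaller child 22 at index 2, swap → [22, 25, 30, 29]

[22, 25, 30, 29]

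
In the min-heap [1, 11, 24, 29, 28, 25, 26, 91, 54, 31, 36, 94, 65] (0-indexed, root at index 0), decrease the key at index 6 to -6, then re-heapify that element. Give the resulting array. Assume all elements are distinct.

set index 6 from 26 to -6 → [1, 11, 24, 29, 28, 25, -6, 91, 54, 31, 36, 94, 65]
-6 < parent 24 at index 2, swap → [1, 11, -6, 29, 28, 25, 24, 91, 54, 31, 36, 94, 65]
-6 < parent 1 at index 0, swap → [-6, 11, 1, 29, 28, 25, 24, 91, 54, 31, 36, 94, 65]

[-6, 11, 1, 29, 28, 25, 24, 91, 54, 31, 36, 94, 65]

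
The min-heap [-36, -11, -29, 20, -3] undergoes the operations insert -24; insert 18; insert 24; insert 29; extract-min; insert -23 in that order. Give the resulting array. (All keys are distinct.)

[-29, -23, -24, -11, -3, 29, 18, 24, 20]

insert -24:
  append -24 at index 5 → [-36, -11, -29, 20, -3, -24] (no swap needed)
insert 18:
  append 18 at index 6 → [-36, -11, -29, 20, -3, -24, 18] (no swap needed)
insert 24:
  append 24 at index 7 → [-36, -11, -29, 20, -3, -24, 18, 24] (no swap needed)
insert 29:
  append 29 at index 8 → [-36, -11, -29, 20, -3, -24, 18, 24, 29] (no swap needed)
extract-min → returns -36:
  remove root -36; move last element 29 to root → [29, -11, -29, 20, -3, -24, 18, 24]
  29 vs smaller child -29 at index 2, swap → [-29, -11, 29, 20, -3, -24, 18, 24]
  29 vs smaller child -24 at index 5, swap → [-29, -11, -24, 20, -3, 29, 18, 24]
insert -23:
  append -23 at index 8 → [-29, -11, -24, 20, -3, 29, 18, 24, -23]
  -23 < parent 20 at index 3, swap → [-29, -11, -24, -23, -3, 29, 18, 24, 20]
  -23 < parent -11 at index 1, swap → [-29, -23, -24, -11, -3, 29, 18, 24, 20]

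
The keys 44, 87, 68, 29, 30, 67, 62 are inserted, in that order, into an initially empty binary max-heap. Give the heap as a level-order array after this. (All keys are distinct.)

Insert 44:
  append 44 at index 0 → [44] (no swap needed)
Insert 87:
  append 87 at index 1 → [44, 87]
  87 > parent 44 at index 0, swap → [87, 44]
Insert 68:
  append 68 at index 2 → [87, 44, 68] (no swap needed)
Insert 29:
  append 29 at index 3 → [87, 44, 68, 29] (no swap needed)
Insert 30:
  append 30 at index 4 → [87, 44, 68, 29, 30] (no swap needed)
Insert 67:
  append 67 at index 5 → [87, 44, 68, 29, 30, 67] (no swap needed)
Insert 62:
  append 62 at index 6 → [87, 44, 68, 29, 30, 67, 62] (no swap needed)

[87, 44, 68, 29, 30, 67, 62]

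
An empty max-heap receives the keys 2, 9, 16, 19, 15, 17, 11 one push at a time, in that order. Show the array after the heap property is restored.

Insert 2:
  append 2 at index 0 → [2] (no swap needed)
Insert 9:
  append 9 at index 1 → [2, 9]
  9 > parent 2 at index 0, swap → [9, 2]
Insert 16:
  append 16 at index 2 → [9, 2, 16]
  16 > parent 9 at index 0, swap → [16, 2, 9]
Insert 19:
  append 19 at index 3 → [16, 2, 9, 19]
  19 > parent 2 at index 1, swap → [16, 19, 9, 2]
  19 > parent 16 at index 0, swap → [19, 16, 9, 2]
Insert 15:
  append 15 at index 4 → [19, 16, 9, 2, 15] (no swap needed)
Insert 17:
  append 17 at index 5 → [19, 16, 9, 2, 15, 17]
  17 > parent 9 at index 2, swap → [19, 16, 17, 2, 15, 9]
Insert 11:
  append 11 at index 6 → [19, 16, 17, 2, 15, 9, 11] (no swap needed)

[19, 16, 17, 2, 15, 9, 11]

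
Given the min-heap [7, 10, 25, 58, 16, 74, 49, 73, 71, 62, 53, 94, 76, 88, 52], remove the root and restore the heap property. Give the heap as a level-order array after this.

remove root 7; move last element 52 to root → [52, 10, 25, 58, 16, 74, 49, 73, 71, 62, 53, 94, 76, 88]
52 vs smaller child 10 at index 1, swap → [10, 52, 25, 58, 16, 74, 49, 73, 71, 62, 53, 94, 76, 88]
52 vs smaller child 16 at index 4, swap → [10, 16, 25, 58, 52, 74, 49, 73, 71, 62, 53, 94, 76, 88]

[10, 16, 25, 58, 52, 74, 49, 73, 71, 62, 53, 94, 76, 88]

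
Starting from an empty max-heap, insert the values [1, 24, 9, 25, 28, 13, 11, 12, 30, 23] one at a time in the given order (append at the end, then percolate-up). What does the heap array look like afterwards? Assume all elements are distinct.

[30, 28, 13, 25, 24, 9, 11, 1, 12, 23]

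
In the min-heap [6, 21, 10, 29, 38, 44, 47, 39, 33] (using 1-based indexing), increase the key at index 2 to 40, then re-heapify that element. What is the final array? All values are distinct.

[6, 29, 10, 33, 38, 44, 47, 39, 40]

set index 2 from 21 to 40 → [6, 40, 10, 29, 38, 44, 47, 39, 33]
40 vs smaller child 29 at index 4, swap → [6, 29, 10, 40, 38, 44, 47, 39, 33]
40 vs smaller child 33 at index 9, swap → [6, 29, 10, 33, 38, 44, 47, 39, 40]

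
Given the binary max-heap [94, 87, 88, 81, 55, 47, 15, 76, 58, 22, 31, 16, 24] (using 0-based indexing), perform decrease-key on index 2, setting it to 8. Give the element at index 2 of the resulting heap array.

47

set index 2 from 88 to 8 → [94, 87, 8, 81, 55, 47, 15, 76, 58, 22, 31, 16, 24]
8 vs larger child 47 at index 5, swap → [94, 87, 47, 81, 55, 8, 15, 76, 58, 22, 31, 16, 24]
8 vs larger child 24 at index 12, swap → [94, 87, 47, 81, 55, 24, 15, 76, 58, 22, 31, 16, 8]
resulting array: [94, 87, 47, 81, 55, 24, 15, 76, 58, 22, 31, 16, 8]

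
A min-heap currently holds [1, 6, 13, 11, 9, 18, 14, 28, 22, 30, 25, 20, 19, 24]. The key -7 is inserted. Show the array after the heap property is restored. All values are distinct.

[-7, 6, 1, 11, 9, 18, 13, 28, 22, 30, 25, 20, 19, 24, 14]

append -7 at index 14 → [1, 6, 13, 11, 9, 18, 14, 28, 22, 30, 25, 20, 19, 24, -7]
-7 < parent 14 at index 6, swap → [1, 6, 13, 11, 9, 18, -7, 28, 22, 30, 25, 20, 19, 24, 14]
-7 < parent 13 at index 2, swap → [1, 6, -7, 11, 9, 18, 13, 28, 22, 30, 25, 20, 19, 24, 14]
-7 < parent 1 at index 0, swap → [-7, 6, 1, 11, 9, 18, 13, 28, 22, 30, 25, 20, 19, 24, 14]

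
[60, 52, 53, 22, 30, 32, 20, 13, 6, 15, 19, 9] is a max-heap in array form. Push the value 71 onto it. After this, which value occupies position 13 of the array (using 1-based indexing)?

32

append 71 at index 13 → [60, 52, 53, 22, 30, 32, 20, 13, 6, 15, 19, 9, 71]
71 > parent 32 at index 6, swap → [60, 52, 53, 22, 30, 71, 20, 13, 6, 15, 19, 9, 32]
71 > parent 53 at index 3, swap → [60, 52, 71, 22, 30, 53, 20, 13, 6, 15, 19, 9, 32]
71 > parent 60 at index 1, swap → [71, 52, 60, 22, 30, 53, 20, 13, 6, 15, 19, 9, 32]
resulting array: [71, 52, 60, 22, 30, 53, 20, 13, 6, 15, 19, 9, 32]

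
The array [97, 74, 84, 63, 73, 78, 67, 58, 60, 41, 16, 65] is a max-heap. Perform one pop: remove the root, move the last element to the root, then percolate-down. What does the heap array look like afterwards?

[84, 74, 78, 63, 73, 65, 67, 58, 60, 41, 16]

remove root 97; move last element 65 to root → [65, 74, 84, 63, 73, 78, 67, 58, 60, 41, 16]
65 vs larger child 84 at index 2, swap → [84, 74, 65, 63, 73, 78, 67, 58, 60, 41, 16]
65 vs larger child 78 at index 5, swap → [84, 74, 78, 63, 73, 65, 67, 58, 60, 41, 16]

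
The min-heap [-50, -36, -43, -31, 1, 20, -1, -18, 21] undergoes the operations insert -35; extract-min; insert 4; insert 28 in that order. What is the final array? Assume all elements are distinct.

[-43, -36, -1, -31, -35, 20, 1, -18, 21, 4, 28]

insert -35:
  append -35 at index 9 → [-50, -36, -43, -31, 1, 20, -1, -18, 21, -35]
  -35 < parent 1 at index 4, swap → [-50, -36, -43, -31, -35, 20, -1, -18, 21, 1]
extract-min → returns -50:
  remove root -50; move last element 1 to root → [1, -36, -43, -31, -35, 20, -1, -18, 21]
  1 vs smaller child -43 at index 2, swap → [-43, -36, 1, -31, -35, 20, -1, -18, 21]
  1 vs smaller child -1 at index 6, swap → [-43, -36, -1, -31, -35, 20, 1, -18, 21]
insert 4:
  append 4 at index 9 → [-43, -36, -1, -31, -35, 20, 1, -18, 21, 4] (no swap needed)
insert 28:
  append 28 at index 10 → [-43, -36, -1, -31, -35, 20, 1, -18, 21, 4, 28] (no swap needed)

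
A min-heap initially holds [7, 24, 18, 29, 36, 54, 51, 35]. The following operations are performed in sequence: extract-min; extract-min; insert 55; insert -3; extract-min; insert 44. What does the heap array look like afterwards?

[24, 29, 35, 44, 36, 54, 55, 51]

extract-min → returns 7:
  remove root 7; move last element 35 to root → [35, 24, 18, 29, 36, 54, 51]
  35 vs smaller child 18 at index 2, swap → [18, 24, 35, 29, 36, 54, 51]
extract-min → returns 18:
  remove root 18; move last element 51 to root → [51, 24, 35, 29, 36, 54]
  51 vs smaller child 24 at index 1, swap → [24, 51, 35, 29, 36, 54]
  51 vs smaller child 29 at index 3, swap → [24, 29, 35, 51, 36, 54]
insert 55:
  append 55 at index 6 → [24, 29, 35, 51, 36, 54, 55] (no swap needed)
insert -3:
  append -3 at index 7 → [24, 29, 35, 51, 36, 54, 55, -3]
  -3 < parent 51 at index 3, swap → [24, 29, 35, -3, 36, 54, 55, 51]
  -3 < parent 29 at index 1, swap → [24, -3, 35, 29, 36, 54, 55, 51]
  -3 < parent 24 at index 0, swap → [-3, 24, 35, 29, 36, 54, 55, 51]
extract-min → returns -3:
  remove root -3; move last element 51 to root → [51, 24, 35, 29, 36, 54, 55]
  51 vs smaller child 24 at index 1, swap → [24, 51, 35, 29, 36, 54, 55]
  51 vs smaller child 29 at index 3, swap → [24, 29, 35, 51, 36, 54, 55]
insert 44:
  append 44 at index 7 → [24, 29, 35, 51, 36, 54, 55, 44]
  44 < parent 51 at index 3, swap → [24, 29, 35, 44, 36, 54, 55, 51]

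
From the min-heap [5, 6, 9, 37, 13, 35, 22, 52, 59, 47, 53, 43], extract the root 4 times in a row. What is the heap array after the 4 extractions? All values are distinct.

[22, 37, 35, 47, 43, 59, 53, 52]

extract-min #1 returns 5:
  remove root 5; move last element 43 to root → [43, 6, 9, 37, 13, 35, 22, 52, 59, 47, 53]
  43 vs smaller child 6 at index 1, swap → [6, 43, 9, 37, 13, 35, 22, 52, 59, 47, 53]
  43 vs smaller child 13 at index 4, swap → [6, 13, 9, 37, 43, 35, 22, 52, 59, 47, 53]
extract-min #2 returns 6:
  remove root 6; move last element 53 to root → [53, 13, 9, 37, 43, 35, 22, 52, 59, 47]
  53 vs smaller child 9 at index 2, swap → [9, 13, 53, 37, 43, 35, 22, 52, 59, 47]
  53 vs smaller child 22 at index 6, swap → [9, 13, 22, 37, 43, 35, 53, 52, 59, 47]
extract-min #3 returns 9:
  remove root 9; move last element 47 to root → [47, 13, 22, 37, 43, 35, 53, 52, 59]
  47 vs smaller child 13 at index 1, swap → [13, 47, 22, 37, 43, 35, 53, 52, 59]
  47 vs smaller child 37 at index 3, swap → [13, 37, 22, 47, 43, 35, 53, 52, 59]
extract-min #4 returns 13:
  remove root 13; move last element 59 to root → [59, 37, 22, 47, 43, 35, 53, 52]
  59 vs smaller child 22 at index 2, swap → [22, 37, 59, 47, 43, 35, 53, 52]
  59 vs smaller child 35 at index 5, swap → [22, 37, 35, 47, 43, 59, 53, 52]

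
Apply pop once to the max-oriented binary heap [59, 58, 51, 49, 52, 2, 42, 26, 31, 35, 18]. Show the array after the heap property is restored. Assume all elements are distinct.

[58, 52, 51, 49, 35, 2, 42, 26, 31, 18]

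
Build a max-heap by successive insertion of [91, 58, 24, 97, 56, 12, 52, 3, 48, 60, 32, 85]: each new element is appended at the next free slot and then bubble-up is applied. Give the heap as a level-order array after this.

Insert 91:
  append 91 at index 0 → [91] (no swap needed)
Insert 58:
  append 58 at index 1 → [91, 58] (no swap needed)
Insert 24:
  append 24 at index 2 → [91, 58, 24] (no swap needed)
Insert 97:
  append 97 at index 3 → [91, 58, 24, 97]
  97 > parent 58 at index 1, swap → [91, 97, 24, 58]
  97 > parent 91 at index 0, swap → [97, 91, 24, 58]
Insert 56:
  append 56 at index 4 → [97, 91, 24, 58, 56] (no swap needed)
Insert 12:
  append 12 at index 5 → [97, 91, 24, 58, 56, 12] (no swap needed)
Insert 52:
  append 52 at index 6 → [97, 91, 24, 58, 56, 12, 52]
  52 > parent 24 at index 2, swap → [97, 91, 52, 58, 56, 12, 24]
Insert 3:
  append 3 at index 7 → [97, 91, 52, 58, 56, 12, 24, 3] (no swap needed)
Insert 48:
  append 48 at index 8 → [97, 91, 52, 58, 56, 12, 24, 3, 48] (no swap needed)
Insert 60:
  append 60 at index 9 → [97, 91, 52, 58, 56, 12, 24, 3, 48, 60]
  60 > parent 56 at index 4, swap → [97, 91, 52, 58, 60, 12, 24, 3, 48, 56]
Insert 32:
  append 32 at index 10 → [97, 91, 52, 58, 60, 12, 24, 3, 48, 56, 32] (no swap needed)
Insert 85:
  append 85 at index 11 → [97, 91, 52, 58, 60, 12, 24, 3, 48, 56, 32, 85]
  85 > parent 12 at index 5, swap → [97, 91, 52, 58, 60, 85, 24, 3, 48, 56, 32, 12]
  85 > parent 52 at index 2, swap → [97, 91, 85, 58, 60, 52, 24, 3, 48, 56, 32, 12]

[97, 91, 85, 58, 60, 52, 24, 3, 48, 56, 32, 12]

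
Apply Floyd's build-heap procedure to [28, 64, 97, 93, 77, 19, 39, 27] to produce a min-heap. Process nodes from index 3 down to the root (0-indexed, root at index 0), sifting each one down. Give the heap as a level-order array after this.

sift down from index 3:
  93 vs only child 27 at index 7, swap → [28, 64, 97, 27, 77, 19, 39, 93]
sift down from index 2:
  97 vs smaller child 19 at index 5, swap → [28, 64, 19, 27, 77, 97, 39, 93]
sift down from index 1:
  64 vs smaller child 27 at index 3, swap → [28, 27, 19, 64, 77, 97, 39, 93]
sift down from index 0:
  28 vs smaller child 19 at index 2, swap → [19, 27, 28, 64, 77, 97, 39, 93]

[19, 27, 28, 64, 77, 97, 39, 93]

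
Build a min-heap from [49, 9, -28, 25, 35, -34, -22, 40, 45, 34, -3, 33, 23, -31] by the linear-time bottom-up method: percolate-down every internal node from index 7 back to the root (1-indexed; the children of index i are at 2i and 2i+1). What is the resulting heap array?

[-34, -3, -31, 25, 9, -28, -22, 40, 45, 34, 35, 33, 23, 49]

sift down from index 7:
  -22 vs only child -31 at index 14, swap → [49, 9, -28, 25, 35, -34, -31, 40, 45, 34, -3, 33, 23, -22]
sift down from index 6: already satisfies heap property
sift down from index 5:
  35 vs smaller child -3 at index 11, swap → [49, 9, -28, 25, -3, -34, -31, 40, 45, 34, 35, 33, 23, -22]
sift down from index 4: already satisfies heap property
sift down from index 3:
  -28 vs smaller child -34 at index 6, swap → [49, 9, -34, 25, -3, -28, -31, 40, 45, 34, 35, 33, 23, -22]
sift down from index 2:
  9 vs smaller child -3 at index 5, swap → [49, -3, -34, 25, 9, -28, -31, 40, 45, 34, 35, 33, 23, -22]
sift down from index 1:
  49 vs smaller child -34 at index 3, swap → [-34, -3, 49, 25, 9, -28, -31, 40, 45, 34, 35, 33, 23, -22]
  49 vs smaller child -31 at index 7, swap → [-34, -3, -31, 25, 9, -28, 49, 40, 45, 34, 35, 33, 23, -22]
  49 vs only child -22 at index 14, swap → [-34, -3, -31, 25, 9, -28, -22, 40, 45, 34, 35, 33, 23, 49]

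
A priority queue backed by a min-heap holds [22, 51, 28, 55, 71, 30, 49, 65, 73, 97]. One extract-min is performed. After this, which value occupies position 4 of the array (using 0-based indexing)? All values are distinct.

71

remove root 22; move last element 97 to root → [97, 51, 28, 55, 71, 30, 49, 65, 73]
97 vs smaller child 28 at index 2, swap → [28, 51, 97, 55, 71, 30, 49, 65, 73]
97 vs smaller child 30 at index 5, swap → [28, 51, 30, 55, 71, 97, 49, 65, 73]
resulting array: [28, 51, 30, 55, 71, 97, 49, 65, 73]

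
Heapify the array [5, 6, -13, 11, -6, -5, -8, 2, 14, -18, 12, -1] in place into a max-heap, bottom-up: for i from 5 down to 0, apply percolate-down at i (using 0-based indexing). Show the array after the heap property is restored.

sift down from index 5:
  -5 vs only child -1 at index 11, swap → [5, 6, -13, 11, -6, -1, -8, 2, 14, -18, 12, -5]
sift down from index 4:
  -6 vs larger child 12 at index 10, swap → [5, 6, -13, 11, 12, -1, -8, 2, 14, -18, -6, -5]
sift down from index 3:
  11 vs larger child 14 at index 8, swap → [5, 6, -13, 14, 12, -1, -8, 2, 11, -18, -6, -5]
sift down from index 2:
  -13 vs larger child -1 at index 5, swap → [5, 6, -1, 14, 12, -13, -8, 2, 11, -18, -6, -5]
  -13 vs only child -5 at index 11, swap → [5, 6, -1, 14, 12, -5, -8, 2, 11, -18, -6, -13]
sift down from index 1:
  6 vs larger child 14 at index 3, swap → [5, 14, -1, 6, 12, -5, -8, 2, 11, -18, -6, -13]
  6 vs larger child 11 at index 8, swap → [5, 14, -1, 11, 12, -5, -8, 2, 6, -18, -6, -13]
sift down from index 0:
  5 vs larger child 14 at index 1, swap → [14, 5, -1, 11, 12, -5, -8, 2, 6, -18, -6, -13]
  5 vs larger child 12 at index 4, swap → [14, 12, -1, 11, 5, -5, -8, 2, 6, -18, -6, -13]

[14, 12, -1, 11, 5, -5, -8, 2, 6, -18, -6, -13]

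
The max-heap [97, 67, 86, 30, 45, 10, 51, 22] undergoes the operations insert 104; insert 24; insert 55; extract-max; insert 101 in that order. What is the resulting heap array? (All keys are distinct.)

insert 104:
  append 104 at index 8 → [97, 67, 86, 30, 45, 10, 51, 22, 104]
  104 > parent 30 at index 3, swap → [97, 67, 86, 104, 45, 10, 51, 22, 30]
  104 > parent 67 at index 1, swap → [97, 104, 86, 67, 45, 10, 51, 22, 30]
  104 > parent 97 at index 0, swap → [104, 97, 86, 67, 45, 10, 51, 22, 30]
insert 24:
  append 24 at index 9 → [104, 97, 86, 67, 45, 10, 51, 22, 30, 24] (no swap needed)
insert 55:
  append 55 at index 10 → [104, 97, 86, 67, 45, 10, 51, 22, 30, 24, 55]
  55 > parent 45 at index 4, swap → [104, 97, 86, 67, 55, 10, 51, 22, 30, 24, 45]
extract-max → returns 104:
  remove root 104; move last element 45 to root → [45, 97, 86, 67, 55, 10, 51, 22, 30, 24]
  45 vs larger child 97 at index 1, swap → [97, 45, 86, 67, 55, 10, 51, 22, 30, 24]
  45 vs larger child 67 at index 3, swap → [97, 67, 86, 45, 55, 10, 51, 22, 30, 24]
insert 101:
  append 101 at index 10 → [97, 67, 86, 45, 55, 10, 51, 22, 30, 24, 101]
  101 > parent 55 at index 4, swap → [97, 67, 86, 45, 101, 10, 51, 22, 30, 24, 55]
  101 > parent 67 at index 1, swap → [97, 101, 86, 45, 67, 10, 51, 22, 30, 24, 55]
  101 > parent 97 at index 0, swap → [101, 97, 86, 45, 67, 10, 51, 22, 30, 24, 55]

[101, 97, 86, 45, 67, 10, 51, 22, 30, 24, 55]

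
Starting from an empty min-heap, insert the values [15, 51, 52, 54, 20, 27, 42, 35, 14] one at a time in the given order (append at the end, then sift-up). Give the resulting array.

[14, 15, 27, 20, 51, 52, 42, 54, 35]

Insert 15:
  append 15 at index 0 → [15] (no swap needed)
Insert 51:
  append 51 at index 1 → [15, 51] (no swap needed)
Insert 52:
  append 52 at index 2 → [15, 51, 52] (no swap needed)
Insert 54:
  append 54 at index 3 → [15, 51, 52, 54] (no swap needed)
Insert 20:
  append 20 at index 4 → [15, 51, 52, 54, 20]
  20 < parent 51 at index 1, swap → [15, 20, 52, 54, 51]
Insert 27:
  append 27 at index 5 → [15, 20, 52, 54, 51, 27]
  27 < parent 52 at index 2, swap → [15, 20, 27, 54, 51, 52]
Insert 42:
  append 42 at index 6 → [15, 20, 27, 54, 51, 52, 42] (no swap needed)
Insert 35:
  append 35 at index 7 → [15, 20, 27, 54, 51, 52, 42, 35]
  35 < parent 54 at index 3, swap → [15, 20, 27, 35, 51, 52, 42, 54]
Insert 14:
  append 14 at index 8 → [15, 20, 27, 35, 51, 52, 42, 54, 14]
  14 < parent 35 at index 3, swap → [15, 20, 27, 14, 51, 52, 42, 54, 35]
  14 < parent 20 at index 1, swap → [15, 14, 27, 20, 51, 52, 42, 54, 35]
  14 < parent 15 at index 0, swap → [14, 15, 27, 20, 51, 52, 42, 54, 35]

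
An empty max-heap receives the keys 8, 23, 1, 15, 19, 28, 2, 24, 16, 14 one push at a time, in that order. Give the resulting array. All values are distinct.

Insert 8:
  append 8 at index 0 → [8] (no swap needed)
Insert 23:
  append 23 at index 1 → [8, 23]
  23 > parent 8 at index 0, swap → [23, 8]
Insert 1:
  append 1 at index 2 → [23, 8, 1] (no swap needed)
Insert 15:
  append 15 at index 3 → [23, 8, 1, 15]
  15 > parent 8 at index 1, swap → [23, 15, 1, 8]
Insert 19:
  append 19 at index 4 → [23, 15, 1, 8, 19]
  19 > parent 15 at index 1, swap → [23, 19, 1, 8, 15]
Insert 28:
  append 28 at index 5 → [23, 19, 1, 8, 15, 28]
  28 > parent 1 at index 2, swap → [23, 19, 28, 8, 15, 1]
  28 > parent 23 at index 0, swap → [28, 19, 23, 8, 15, 1]
Insert 2:
  append 2 at index 6 → [28, 19, 23, 8, 15, 1, 2] (no swap needed)
Insert 24:
  append 24 at index 7 → [28, 19, 23, 8, 15, 1, 2, 24]
  24 > parent 8 at index 3, swap → [28, 19, 23, 24, 15, 1, 2, 8]
  24 > parent 19 at index 1, swap → [28, 24, 23, 19, 15, 1, 2, 8]
Insert 16:
  append 16 at index 8 → [28, 24, 23, 19, 15, 1, 2, 8, 16] (no swap needed)
Insert 14:
  append 14 at index 9 → [28, 24, 23, 19, 15, 1, 2, 8, 16, 14] (no swap needed)

[28, 24, 23, 19, 15, 1, 2, 8, 16, 14]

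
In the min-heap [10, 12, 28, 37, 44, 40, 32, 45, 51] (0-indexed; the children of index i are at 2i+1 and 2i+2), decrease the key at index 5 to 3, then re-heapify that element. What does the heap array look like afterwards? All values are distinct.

[3, 12, 10, 37, 44, 28, 32, 45, 51]

set index 5 from 40 to 3 → [10, 12, 28, 37, 44, 3, 32, 45, 51]
3 < parent 28 at index 2, swap → [10, 12, 3, 37, 44, 28, 32, 45, 51]
3 < parent 10 at index 0, swap → [3, 12, 10, 37, 44, 28, 32, 45, 51]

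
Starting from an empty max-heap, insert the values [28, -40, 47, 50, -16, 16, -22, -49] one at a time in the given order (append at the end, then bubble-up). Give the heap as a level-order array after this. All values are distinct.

[50, 47, 28, -40, -16, 16, -22, -49]

Insert 28:
  append 28 at index 0 → [28] (no swap needed)
Insert -40:
  append -40 at index 1 → [28, -40] (no swap needed)
Insert 47:
  append 47 at index 2 → [28, -40, 47]
  47 > parent 28 at index 0, swap → [47, -40, 28]
Insert 50:
  append 50 at index 3 → [47, -40, 28, 50]
  50 > parent -40 at index 1, swap → [47, 50, 28, -40]
  50 > parent 47 at index 0, swap → [50, 47, 28, -40]
Insert -16:
  append -16 at index 4 → [50, 47, 28, -40, -16] (no swap needed)
Insert 16:
  append 16 at index 5 → [50, 47, 28, -40, -16, 16] (no swap needed)
Insert -22:
  append -22 at index 6 → [50, 47, 28, -40, -16, 16, -22] (no swap needed)
Insert -49:
  append -49 at index 7 → [50, 47, 28, -40, -16, 16, -22, -49] (no swap needed)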